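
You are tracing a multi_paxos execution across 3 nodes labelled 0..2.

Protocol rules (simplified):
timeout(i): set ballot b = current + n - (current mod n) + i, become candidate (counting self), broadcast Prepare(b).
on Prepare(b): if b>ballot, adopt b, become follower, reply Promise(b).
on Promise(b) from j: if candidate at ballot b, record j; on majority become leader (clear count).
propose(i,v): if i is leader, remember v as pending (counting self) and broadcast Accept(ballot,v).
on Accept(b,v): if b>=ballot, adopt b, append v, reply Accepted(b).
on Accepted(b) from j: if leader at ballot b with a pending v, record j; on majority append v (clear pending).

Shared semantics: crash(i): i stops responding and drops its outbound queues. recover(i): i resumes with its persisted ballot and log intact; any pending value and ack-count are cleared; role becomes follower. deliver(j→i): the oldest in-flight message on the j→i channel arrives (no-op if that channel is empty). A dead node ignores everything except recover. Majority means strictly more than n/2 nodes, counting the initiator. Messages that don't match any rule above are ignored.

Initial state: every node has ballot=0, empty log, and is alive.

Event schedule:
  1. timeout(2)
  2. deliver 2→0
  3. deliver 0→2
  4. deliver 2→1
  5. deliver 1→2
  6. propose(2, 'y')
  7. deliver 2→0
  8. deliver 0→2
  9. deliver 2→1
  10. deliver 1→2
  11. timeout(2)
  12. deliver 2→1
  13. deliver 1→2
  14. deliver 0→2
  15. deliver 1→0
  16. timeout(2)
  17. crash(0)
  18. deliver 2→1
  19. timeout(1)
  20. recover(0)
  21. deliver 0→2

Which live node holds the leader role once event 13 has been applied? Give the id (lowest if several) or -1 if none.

1. timeout(2):  <2:cand b5 ->
2. deliver 2→0:  <0:foll b5 ->
3. deliver 0→2:  <2:lead b5 ->
4. deliver 2→1:  <1:foll b5 ->
5. deliver 1→2:  nop
6. propose(2,'y'):  nop
7. deliver 2→0:  <0:foll b5 y>
8. deliver 0→2:  <2:lead b5 y>
9. deliver 2→1:  <1:foll b5 y>
10. deliver 1→2:  nop
11. timeout(2):  <2:cand b8 y>
12. deliver 2→1:  <1:foll b8 y>
13. deliver 1→2:  <2:lead b8 y>

2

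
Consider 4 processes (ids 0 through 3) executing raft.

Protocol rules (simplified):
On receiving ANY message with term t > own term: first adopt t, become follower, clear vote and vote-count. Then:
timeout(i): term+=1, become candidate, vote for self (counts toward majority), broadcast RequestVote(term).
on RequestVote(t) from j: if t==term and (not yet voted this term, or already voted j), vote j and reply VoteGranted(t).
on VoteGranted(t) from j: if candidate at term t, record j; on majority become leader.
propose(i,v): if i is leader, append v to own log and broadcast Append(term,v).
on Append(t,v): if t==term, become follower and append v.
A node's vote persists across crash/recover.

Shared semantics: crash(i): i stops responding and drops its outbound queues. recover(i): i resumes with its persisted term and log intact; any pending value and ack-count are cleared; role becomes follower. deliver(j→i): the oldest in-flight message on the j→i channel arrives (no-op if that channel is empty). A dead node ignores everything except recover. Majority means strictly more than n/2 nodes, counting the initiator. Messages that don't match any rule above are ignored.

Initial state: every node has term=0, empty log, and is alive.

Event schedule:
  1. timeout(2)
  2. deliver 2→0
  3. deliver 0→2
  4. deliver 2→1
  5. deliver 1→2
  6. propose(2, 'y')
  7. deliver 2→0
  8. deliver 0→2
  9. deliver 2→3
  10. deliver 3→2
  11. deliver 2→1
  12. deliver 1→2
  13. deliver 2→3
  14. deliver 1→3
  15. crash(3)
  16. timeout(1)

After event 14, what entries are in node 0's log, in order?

after 1 — timeout(2): n2:cand/t1/[-]
after 2 — deliver 2→0: n0:foll/t1/[-]
after 3 — deliver 0→2: ·
after 4 — deliver 2→1: n1:foll/t1/[-]
after 5 — deliver 1→2: n2:lead/t1/[-]
after 6 — propose(2,'y'): n2:lead/t1/[y]
after 7 — deliver 2→0: n0:foll/t1/[y]
after 8 — deliver 0→2: ·
after 9 — deliver 2→3: n3:foll/t1/[-]
after 10 — deliver 3→2: ·
after 11 — deliver 2→1: n1:foll/t1/[y]
after 12 — deliver 1→2: ·
after 13 — deliver 2→3: n3:foll/t1/[y]
after 14 — deliver 1→3: ·

y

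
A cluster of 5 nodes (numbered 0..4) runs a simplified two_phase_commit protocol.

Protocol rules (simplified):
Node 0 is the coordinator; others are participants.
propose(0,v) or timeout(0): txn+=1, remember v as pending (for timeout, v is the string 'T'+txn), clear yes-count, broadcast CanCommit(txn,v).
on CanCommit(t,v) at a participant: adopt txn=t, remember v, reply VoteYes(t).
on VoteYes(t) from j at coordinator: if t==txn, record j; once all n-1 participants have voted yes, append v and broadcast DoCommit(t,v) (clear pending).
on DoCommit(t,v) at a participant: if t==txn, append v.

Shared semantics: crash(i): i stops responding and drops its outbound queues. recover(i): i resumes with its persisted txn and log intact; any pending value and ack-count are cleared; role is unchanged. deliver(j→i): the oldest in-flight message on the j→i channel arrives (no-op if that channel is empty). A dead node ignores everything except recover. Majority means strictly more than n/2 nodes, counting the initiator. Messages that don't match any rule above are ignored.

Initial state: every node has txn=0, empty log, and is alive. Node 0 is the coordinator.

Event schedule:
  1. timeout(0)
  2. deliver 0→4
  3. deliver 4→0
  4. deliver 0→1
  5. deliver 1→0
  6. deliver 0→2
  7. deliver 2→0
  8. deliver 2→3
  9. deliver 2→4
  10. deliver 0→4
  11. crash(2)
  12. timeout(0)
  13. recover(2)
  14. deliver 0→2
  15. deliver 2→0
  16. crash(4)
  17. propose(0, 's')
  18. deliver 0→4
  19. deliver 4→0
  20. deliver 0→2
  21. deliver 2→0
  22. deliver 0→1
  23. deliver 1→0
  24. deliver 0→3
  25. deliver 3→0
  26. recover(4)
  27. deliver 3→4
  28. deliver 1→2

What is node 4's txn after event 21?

e1 timeout(0): 0[coor,t=1,-]
e2 deliver 0→4: 4[part,t=1,-]
e3 deliver 4→0: ·
e4 deliver 0→1: 1[part,t=1,-]
e5 deliver 1→0: ·
e6 deliver 0→2: 2[part,t=1,-]
e7 deliver 2→0: ·
e8 deliver 2→3: ·
e9 deliver 2→4: ·
e10 deliver 0→4: ·
e11 crash(2): 2[✗part,t=1,-]
e12 timeout(0): 0[coor,t=2,-]
e13 recover(2): 2[part,t=1,-]
e14 deliver 0→2: 2[part,t=2,-]
e15 deliver 2→0: ·
e16 crash(4): 4[✗part,t=1,-]
e17 propose(0,'s'): 0[coor,t=3,-]
e18 deliver 0→4: ·
e19 deliver 4→0: ·
e20 deliver 0→2: 2[part,t=3,-]
e21 deliver 2→0: ·

1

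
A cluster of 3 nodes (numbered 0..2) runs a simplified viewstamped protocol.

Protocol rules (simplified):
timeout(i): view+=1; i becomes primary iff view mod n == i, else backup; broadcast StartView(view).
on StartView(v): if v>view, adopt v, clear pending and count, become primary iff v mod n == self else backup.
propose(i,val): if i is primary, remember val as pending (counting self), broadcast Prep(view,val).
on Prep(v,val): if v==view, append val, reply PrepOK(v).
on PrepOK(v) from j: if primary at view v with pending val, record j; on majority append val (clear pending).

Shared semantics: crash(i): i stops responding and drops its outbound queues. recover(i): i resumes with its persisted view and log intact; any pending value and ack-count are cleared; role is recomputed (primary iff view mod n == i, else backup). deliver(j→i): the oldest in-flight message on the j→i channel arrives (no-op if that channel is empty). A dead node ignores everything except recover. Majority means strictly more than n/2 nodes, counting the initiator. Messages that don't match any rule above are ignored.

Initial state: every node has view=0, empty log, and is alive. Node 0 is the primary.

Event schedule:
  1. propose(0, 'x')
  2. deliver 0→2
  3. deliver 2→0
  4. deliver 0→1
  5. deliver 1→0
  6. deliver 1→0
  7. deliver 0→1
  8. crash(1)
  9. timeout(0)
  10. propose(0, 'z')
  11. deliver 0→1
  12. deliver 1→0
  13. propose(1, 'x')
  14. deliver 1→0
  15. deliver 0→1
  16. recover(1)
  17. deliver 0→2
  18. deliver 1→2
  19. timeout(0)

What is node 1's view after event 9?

0

[1] propose(0,'x') → ∅
[2] deliver 0→2 → N2(back v0 [x])
[3] deliver 2→0 → N0(prim v0 [x])
[4] deliver 0→1 → N1(back v0 [x])
[5] deliver 1→0 → ∅
[6] deliver 1→0 → ∅
[7] deliver 0→1 → ∅
[8] crash(1) → N1(✗back v0 [x])
[9] timeout(0) → N0(back v1 [x])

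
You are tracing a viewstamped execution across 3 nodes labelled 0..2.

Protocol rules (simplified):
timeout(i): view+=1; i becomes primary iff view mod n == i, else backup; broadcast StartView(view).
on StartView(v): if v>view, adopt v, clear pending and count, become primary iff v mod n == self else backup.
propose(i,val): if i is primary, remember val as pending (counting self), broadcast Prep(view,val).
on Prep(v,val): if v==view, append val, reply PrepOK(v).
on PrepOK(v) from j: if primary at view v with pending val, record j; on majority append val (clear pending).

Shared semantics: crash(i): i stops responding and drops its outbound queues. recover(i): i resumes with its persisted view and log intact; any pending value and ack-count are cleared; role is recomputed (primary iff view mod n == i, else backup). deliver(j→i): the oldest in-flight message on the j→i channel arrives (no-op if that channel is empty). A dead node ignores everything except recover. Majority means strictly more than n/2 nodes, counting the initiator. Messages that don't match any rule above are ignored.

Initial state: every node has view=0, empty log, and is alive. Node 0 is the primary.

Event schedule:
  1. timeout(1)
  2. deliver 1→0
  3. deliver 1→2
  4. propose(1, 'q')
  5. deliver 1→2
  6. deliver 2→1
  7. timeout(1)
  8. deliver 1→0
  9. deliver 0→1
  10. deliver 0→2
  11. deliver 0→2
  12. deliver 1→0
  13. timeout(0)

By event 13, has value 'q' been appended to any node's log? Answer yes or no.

1. timeout(1):  <1:prim v1 ->
2. deliver 1→0:  <0:back v1 ->
3. deliver 1→2:  <2:back v1 ->
4. propose(1,'q'):  nop
5. deliver 1→2:  <2:back v1 q>
6. deliver 2→1:  <1:prim v1 q>
7. timeout(1):  <1:back v2 q>
8. deliver 1→0:  <0:back v1 q>
9. deliver 0→1:  nop
10. deliver 0→2:  nop
11. deliver 0→2:  nop
12. deliver 1→0:  <0:back v2 q>
13. timeout(0):  <0:prim v3 q>

yes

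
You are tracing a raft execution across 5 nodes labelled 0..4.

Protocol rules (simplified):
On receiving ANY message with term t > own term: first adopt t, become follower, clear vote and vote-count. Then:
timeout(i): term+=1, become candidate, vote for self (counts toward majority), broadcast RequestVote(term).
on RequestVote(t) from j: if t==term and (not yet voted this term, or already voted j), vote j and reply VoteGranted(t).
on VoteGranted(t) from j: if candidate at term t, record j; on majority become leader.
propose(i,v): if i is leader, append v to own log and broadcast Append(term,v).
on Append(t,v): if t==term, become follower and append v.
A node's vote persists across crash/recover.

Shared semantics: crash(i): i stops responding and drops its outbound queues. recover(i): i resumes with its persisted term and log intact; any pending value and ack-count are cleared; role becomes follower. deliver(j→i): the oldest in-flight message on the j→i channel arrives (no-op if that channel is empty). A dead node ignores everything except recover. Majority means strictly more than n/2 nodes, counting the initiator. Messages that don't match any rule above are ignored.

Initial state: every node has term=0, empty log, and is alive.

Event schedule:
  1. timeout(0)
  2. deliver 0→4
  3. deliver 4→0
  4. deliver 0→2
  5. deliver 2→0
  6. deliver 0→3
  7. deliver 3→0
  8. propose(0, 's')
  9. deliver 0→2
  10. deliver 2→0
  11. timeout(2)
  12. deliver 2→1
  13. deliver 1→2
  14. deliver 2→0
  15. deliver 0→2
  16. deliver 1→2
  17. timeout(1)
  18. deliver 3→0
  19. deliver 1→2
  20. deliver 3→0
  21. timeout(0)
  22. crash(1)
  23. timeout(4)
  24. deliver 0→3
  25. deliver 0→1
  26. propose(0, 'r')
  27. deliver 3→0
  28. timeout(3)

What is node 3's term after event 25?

1

step 1 timeout(0): 0={cand,t=1,log=-}
step 2 deliver 0→4: 4={foll,t=1,log=-}
step 3 deliver 4→0: —
step 4 deliver 0→2: 2={foll,t=1,log=-}
step 5 deliver 2→0: 0={lead,t=1,log=-}
step 6 deliver 0→3: 3={foll,t=1,log=-}
step 7 deliver 3→0: —
step 8 propose(0,'s'): 0={lead,t=1,log=s}
step 9 deliver 0→2: 2={foll,t=1,log=s}
step 10 deliver 2→0: —
step 11 timeout(2): 2={cand,t=2,log=s}
step 12 deliver 2→1: 1={foll,t=2,log=-}
step 13 deliver 1→2: —
step 14 deliver 2→0: 0={foll,t=2,log=s}
step 15 deliver 0→2: 2={lead,t=2,log=s}
step 16 deliver 1→2: —
step 17 timeout(1): 1={cand,t=3,log=-}
step 18 deliver 3→0: —
step 19 deliver 1→2: 2={foll,t=3,log=s}
step 20 deliver 3→0: —
step 21 timeout(0): 0={cand,t=3,log=s}
step 22 crash(1): 1={✗cand,t=3,log=-}
step 23 timeout(4): 4={cand,t=2,log=-}
step 24 deliver 0→3: 3={foll,t=1,log=s}
step 25 deliver 0→1: —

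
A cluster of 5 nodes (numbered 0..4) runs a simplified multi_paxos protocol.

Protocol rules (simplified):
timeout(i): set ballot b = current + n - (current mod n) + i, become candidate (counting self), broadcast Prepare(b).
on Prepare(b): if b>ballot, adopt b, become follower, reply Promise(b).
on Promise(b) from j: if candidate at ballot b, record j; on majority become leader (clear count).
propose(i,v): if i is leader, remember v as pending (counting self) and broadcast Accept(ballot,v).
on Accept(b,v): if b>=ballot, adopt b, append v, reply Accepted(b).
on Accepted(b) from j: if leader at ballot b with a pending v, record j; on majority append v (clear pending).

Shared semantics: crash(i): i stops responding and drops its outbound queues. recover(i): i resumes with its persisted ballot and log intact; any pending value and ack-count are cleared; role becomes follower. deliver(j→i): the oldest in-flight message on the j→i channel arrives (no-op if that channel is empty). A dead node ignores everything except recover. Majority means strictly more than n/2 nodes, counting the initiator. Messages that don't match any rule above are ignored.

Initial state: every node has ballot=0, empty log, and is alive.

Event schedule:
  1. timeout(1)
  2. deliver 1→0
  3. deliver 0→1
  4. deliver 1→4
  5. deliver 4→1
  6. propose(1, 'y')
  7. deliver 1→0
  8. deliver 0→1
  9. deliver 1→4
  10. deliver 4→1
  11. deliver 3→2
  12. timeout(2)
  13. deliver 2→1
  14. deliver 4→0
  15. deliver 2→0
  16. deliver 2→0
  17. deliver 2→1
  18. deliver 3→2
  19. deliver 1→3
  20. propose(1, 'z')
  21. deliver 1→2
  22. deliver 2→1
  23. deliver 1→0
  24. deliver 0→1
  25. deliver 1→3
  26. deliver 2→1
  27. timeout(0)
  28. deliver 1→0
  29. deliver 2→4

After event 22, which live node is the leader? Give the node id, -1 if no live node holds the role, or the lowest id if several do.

e1 timeout(1): 1[cand,b=6,-]
e2 deliver 1→0: 0[foll,b=6,-]
e3 deliver 0→1: ·
e4 deliver 1→4: 4[foll,b=6,-]
e5 deliver 4→1: 1[lead,b=6,-]
e6 propose(1,'y'): ·
e7 deliver 1→0: 0[foll,b=6,y]
e8 deliver 0→1: ·
e9 deliver 1→4: 4[foll,b=6,y]
e10 deliver 4→1: 1[lead,b=6,y]
e11 deliver 3→2: ·
e12 timeout(2): 2[cand,b=7,-]
e13 deliver 2→1: 1[foll,b=7,y]
e14 deliver 4→0: ·
e15 deliver 2→0: 0[foll,b=7,y]
e16 deliver 2→0: ·
e17 deliver 2→1: ·
e18 deliver 3→2: ·
e19 deliver 1→3: 3[foll,b=6,-]
e20 propose(1,'z'): ·
e21 deliver 1→2: ·
e22 deliver 2→1: ·

-1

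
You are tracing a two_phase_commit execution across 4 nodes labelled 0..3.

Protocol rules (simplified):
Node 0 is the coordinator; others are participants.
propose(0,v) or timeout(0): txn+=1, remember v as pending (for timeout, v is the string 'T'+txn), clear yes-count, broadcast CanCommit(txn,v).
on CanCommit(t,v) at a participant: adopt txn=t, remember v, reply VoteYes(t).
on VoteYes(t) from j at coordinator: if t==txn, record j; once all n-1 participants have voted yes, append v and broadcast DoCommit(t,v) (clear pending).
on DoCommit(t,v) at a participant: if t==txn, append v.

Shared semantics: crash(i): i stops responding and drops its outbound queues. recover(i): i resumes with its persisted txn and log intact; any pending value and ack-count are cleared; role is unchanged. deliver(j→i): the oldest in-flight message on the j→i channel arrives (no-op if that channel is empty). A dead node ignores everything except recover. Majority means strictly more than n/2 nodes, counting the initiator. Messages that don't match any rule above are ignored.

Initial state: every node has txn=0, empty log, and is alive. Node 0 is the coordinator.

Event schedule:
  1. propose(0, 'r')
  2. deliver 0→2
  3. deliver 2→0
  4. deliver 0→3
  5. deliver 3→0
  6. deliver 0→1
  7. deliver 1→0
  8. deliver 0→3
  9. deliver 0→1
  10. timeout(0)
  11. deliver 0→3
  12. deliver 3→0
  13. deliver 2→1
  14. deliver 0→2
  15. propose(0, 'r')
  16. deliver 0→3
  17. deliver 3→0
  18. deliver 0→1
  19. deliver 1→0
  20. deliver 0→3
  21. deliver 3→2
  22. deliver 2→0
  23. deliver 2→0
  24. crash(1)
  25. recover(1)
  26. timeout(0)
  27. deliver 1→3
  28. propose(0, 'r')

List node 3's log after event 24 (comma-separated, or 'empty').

r

step 1 propose(0,'r'): 0={coor,t=1,log=-}
step 2 deliver 0→2: 2={part,t=1,log=-}
step 3 deliver 2→0: —
step 4 deliver 0→3: 3={part,t=1,log=-}
step 5 deliver 3→0: —
step 6 deliver 0→1: 1={part,t=1,log=-}
step 7 deliver 1→0: 0={coor,t=1,log=r}
step 8 deliver 0→3: 3={part,t=1,log=r}
step 9 deliver 0→1: 1={part,t=1,log=r}
step 10 timeout(0): 0={coor,t=2,log=r}
step 11 deliver 0→3: 3={part,t=2,log=r}
step 12 deliver 3→0: —
step 13 deliver 2→1: —
step 14 deliver 0→2: 2={part,t=1,log=r}
step 15 propose(0,'r'): 0={coor,t=3,log=r}
step 16 deliver 0→3: 3={part,t=3,log=r}
step 17 deliver 3→0: —
step 18 deliver 0→1: 1={part,t=2,log=r}
step 19 deliver 1→0: —
step 20 deliver 0→3: —
step 21 deliver 3→2: —
step 22 deliver 2→0: —
step 23 deliver 2→0: —
step 24 crash(1): 1={✗part,t=2,log=r}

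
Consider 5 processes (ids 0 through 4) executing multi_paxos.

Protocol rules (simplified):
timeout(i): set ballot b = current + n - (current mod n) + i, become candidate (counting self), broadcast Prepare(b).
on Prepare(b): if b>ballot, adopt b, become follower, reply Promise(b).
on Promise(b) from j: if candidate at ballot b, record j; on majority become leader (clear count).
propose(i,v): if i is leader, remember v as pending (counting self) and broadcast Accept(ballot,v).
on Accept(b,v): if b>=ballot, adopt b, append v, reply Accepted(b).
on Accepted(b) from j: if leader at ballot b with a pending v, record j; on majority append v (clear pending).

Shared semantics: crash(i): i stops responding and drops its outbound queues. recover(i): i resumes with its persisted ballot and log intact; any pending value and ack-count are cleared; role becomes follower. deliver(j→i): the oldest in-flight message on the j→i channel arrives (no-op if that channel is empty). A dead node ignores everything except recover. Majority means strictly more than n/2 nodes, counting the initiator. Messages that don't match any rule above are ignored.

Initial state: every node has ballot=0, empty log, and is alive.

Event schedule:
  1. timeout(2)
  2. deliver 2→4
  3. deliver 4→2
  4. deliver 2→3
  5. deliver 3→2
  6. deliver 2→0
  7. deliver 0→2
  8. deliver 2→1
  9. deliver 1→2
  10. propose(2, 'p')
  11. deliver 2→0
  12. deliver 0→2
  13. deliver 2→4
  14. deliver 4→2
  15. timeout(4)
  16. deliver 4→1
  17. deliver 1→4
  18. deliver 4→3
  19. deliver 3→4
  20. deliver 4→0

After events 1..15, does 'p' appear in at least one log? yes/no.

1. timeout(2):  <2:cand b7 ->
2. deliver 2→4:  <4:foll b7 ->
3. deliver 4→2:  nop
4. deliver 2→3:  <3:foll b7 ->
5. deliver 3→2:  <2:lead b7 ->
6. deliver 2→0:  <0:foll b7 ->
7. deliver 0→2:  nop
8. deliver 2→1:  <1:foll b7 ->
9. deliver 1→2:  nop
10. propose(2,'p'):  nop
11. deliver 2→0:  <0:foll b7 p>
12. deliver 0→2:  nop
13. deliver 2→4:  <4:foll b7 p>
14. deliver 4→2:  <2:lead b7 p>
15. timeout(4):  <4:cand b14 p>

yes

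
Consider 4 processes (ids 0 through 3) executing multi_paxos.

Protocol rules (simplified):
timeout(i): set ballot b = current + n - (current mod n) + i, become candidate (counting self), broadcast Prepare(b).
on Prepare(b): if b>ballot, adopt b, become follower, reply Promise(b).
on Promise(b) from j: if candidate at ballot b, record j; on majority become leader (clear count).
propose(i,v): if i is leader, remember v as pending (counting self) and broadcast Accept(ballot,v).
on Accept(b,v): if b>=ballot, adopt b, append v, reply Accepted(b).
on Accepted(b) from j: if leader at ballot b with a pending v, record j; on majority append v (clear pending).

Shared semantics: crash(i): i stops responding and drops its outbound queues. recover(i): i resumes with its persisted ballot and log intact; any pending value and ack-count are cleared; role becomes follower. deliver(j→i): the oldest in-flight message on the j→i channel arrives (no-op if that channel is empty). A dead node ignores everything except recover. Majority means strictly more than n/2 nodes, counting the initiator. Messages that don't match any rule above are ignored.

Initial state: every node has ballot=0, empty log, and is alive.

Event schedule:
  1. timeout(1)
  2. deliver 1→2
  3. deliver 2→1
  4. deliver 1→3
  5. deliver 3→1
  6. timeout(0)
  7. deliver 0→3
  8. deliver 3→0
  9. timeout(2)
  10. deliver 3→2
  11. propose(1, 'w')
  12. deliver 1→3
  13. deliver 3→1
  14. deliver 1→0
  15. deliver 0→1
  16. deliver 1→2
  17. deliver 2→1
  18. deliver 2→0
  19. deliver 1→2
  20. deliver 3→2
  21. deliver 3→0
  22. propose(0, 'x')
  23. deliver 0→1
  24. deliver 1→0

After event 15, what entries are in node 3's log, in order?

after 1 — timeout(1): n1:cand/b5/[-]
after 2 — deliver 1→2: n2:foll/b5/[-]
after 3 — deliver 2→1: ·
after 4 — deliver 1→3: n3:foll/b5/[-]
after 5 — deliver 3→1: n1:lead/b5/[-]
after 6 — timeout(0): n0:cand/b4/[-]
after 7 — deliver 0→3: ·
after 8 — deliver 3→0: ·
after 9 — timeout(2): n2:cand/b10/[-]
after 10 — deliver 3→2: ·
after 11 — propose(1,'w'): ·
after 12 — deliver 1→3: n3:foll/b5/[w]
after 13 — deliver 3→1: ·
after 14 — deliver 1→0: n0:foll/b5/[-]
after 15 — deliver 0→1: ·

w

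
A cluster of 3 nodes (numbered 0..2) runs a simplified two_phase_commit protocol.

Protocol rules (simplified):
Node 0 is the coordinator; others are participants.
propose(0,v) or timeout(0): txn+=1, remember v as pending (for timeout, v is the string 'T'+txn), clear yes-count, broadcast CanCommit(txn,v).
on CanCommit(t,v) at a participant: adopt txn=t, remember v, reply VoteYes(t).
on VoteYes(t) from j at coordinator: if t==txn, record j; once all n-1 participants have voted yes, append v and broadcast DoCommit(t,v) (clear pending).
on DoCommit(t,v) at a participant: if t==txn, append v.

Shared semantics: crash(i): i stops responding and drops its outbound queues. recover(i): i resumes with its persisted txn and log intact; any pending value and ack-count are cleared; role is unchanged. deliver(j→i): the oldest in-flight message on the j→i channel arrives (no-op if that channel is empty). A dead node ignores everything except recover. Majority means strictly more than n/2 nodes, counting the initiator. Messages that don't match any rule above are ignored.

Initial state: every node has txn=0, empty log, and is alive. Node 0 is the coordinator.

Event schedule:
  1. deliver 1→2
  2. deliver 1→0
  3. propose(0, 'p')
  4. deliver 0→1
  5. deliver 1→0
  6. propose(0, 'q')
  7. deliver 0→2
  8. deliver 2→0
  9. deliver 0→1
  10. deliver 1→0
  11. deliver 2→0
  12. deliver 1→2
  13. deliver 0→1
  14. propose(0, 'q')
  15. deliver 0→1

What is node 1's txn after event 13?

2

[1] deliver 1→2 → ∅
[2] deliver 1→0 → ∅
[3] propose(0,'p') → N0(coor t1 [-])
[4] deliver 0→1 → N1(part t1 [-])
[5] deliver 1→0 → ∅
[6] propose(0,'q') → N0(coor t2 [-])
[7] deliver 0→2 → N2(part t1 [-])
[8] deliver 2→0 → ∅
[9] deliver 0→1 → N1(part t2 [-])
[10] deliver 1→0 → ∅
[11] deliver 2→0 → ∅
[12] deliver 1→2 → ∅
[13] deliver 0→1 → ∅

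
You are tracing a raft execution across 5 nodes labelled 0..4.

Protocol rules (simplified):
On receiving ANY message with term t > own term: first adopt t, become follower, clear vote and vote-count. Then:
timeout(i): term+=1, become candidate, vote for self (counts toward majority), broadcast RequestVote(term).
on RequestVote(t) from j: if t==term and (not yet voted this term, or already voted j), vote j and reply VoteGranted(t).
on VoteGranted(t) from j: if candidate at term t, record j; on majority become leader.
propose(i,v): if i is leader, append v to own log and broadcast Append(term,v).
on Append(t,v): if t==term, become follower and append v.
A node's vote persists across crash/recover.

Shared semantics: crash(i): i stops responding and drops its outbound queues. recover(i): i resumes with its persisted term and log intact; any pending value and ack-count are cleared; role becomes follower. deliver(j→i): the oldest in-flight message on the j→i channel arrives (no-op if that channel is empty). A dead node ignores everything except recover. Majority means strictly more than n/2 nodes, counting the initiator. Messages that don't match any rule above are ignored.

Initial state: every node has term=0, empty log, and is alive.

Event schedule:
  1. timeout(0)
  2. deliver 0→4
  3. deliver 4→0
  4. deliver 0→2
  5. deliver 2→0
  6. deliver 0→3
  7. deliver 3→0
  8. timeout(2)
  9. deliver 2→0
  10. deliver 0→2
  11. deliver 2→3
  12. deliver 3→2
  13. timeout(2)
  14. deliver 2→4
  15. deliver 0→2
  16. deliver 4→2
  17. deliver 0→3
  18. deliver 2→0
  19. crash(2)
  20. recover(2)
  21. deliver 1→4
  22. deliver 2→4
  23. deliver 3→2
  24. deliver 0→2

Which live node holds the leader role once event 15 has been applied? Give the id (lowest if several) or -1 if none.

1. timeout(0):  <0:cand t1 ->
2. deliver 0→4:  <4:foll t1 ->
3. deliver 4→0:  nop
4. deliver 0→2:  <2:foll t1 ->
5. deliver 2→0:  <0:lead t1 ->
6. deliver 0→3:  <3:foll t1 ->
7. deliver 3→0:  nop
8. timeout(2):  <2:cand t2 ->
9. deliver 2→0:  <0:foll t2 ->
10. deliver 0→2:  nop
11. deliver 2→3:  <3:foll t2 ->
12. deliver 3→2:  <2:lead t2 ->
13. timeout(2):  <2:cand t3 ->
14. deliver 2→4:  <4:foll t2 ->
15. deliver 0→2:  nop

-1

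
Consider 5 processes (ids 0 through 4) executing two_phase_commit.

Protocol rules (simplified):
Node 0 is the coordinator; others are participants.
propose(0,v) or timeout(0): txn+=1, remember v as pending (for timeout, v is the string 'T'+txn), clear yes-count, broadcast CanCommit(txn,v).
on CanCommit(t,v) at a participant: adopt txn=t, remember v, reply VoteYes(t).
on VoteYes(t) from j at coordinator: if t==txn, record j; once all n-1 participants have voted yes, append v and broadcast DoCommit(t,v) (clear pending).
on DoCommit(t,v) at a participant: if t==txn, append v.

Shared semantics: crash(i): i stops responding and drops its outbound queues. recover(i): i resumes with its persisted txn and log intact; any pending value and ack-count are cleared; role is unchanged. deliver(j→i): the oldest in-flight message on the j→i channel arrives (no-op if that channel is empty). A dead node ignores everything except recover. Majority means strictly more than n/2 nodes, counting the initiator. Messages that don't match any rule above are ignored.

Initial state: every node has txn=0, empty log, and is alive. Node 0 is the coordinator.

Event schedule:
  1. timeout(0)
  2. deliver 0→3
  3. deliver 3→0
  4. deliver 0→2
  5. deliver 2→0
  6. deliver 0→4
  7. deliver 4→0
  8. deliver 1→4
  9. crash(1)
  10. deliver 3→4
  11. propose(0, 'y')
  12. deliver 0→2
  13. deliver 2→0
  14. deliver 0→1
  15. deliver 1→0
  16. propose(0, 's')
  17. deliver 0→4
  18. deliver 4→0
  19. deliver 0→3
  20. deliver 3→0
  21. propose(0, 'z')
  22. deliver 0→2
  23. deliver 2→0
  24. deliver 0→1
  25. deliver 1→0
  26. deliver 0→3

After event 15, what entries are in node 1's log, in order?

1. timeout(0):  <0:coor t1 ->
2. deliver 0→3:  <3:part t1 ->
3. deliver 3→0:  nop
4. deliver 0→2:  <2:part t1 ->
5. deliver 2→0:  nop
6. deliver 0→4:  <4:part t1 ->
7. deliver 4→0:  nop
8. deliver 1→4:  nop
9. crash(1):  <1:✗part t0 ->
10. deliver 3→4:  nop
11. propose(0,'y'):  <0:coor t2 ->
12. deliver 0→2:  <2:part t2 ->
13. deliver 2→0:  nop
14. deliver 0→1:  nop
15. deliver 1→0:  nop

empty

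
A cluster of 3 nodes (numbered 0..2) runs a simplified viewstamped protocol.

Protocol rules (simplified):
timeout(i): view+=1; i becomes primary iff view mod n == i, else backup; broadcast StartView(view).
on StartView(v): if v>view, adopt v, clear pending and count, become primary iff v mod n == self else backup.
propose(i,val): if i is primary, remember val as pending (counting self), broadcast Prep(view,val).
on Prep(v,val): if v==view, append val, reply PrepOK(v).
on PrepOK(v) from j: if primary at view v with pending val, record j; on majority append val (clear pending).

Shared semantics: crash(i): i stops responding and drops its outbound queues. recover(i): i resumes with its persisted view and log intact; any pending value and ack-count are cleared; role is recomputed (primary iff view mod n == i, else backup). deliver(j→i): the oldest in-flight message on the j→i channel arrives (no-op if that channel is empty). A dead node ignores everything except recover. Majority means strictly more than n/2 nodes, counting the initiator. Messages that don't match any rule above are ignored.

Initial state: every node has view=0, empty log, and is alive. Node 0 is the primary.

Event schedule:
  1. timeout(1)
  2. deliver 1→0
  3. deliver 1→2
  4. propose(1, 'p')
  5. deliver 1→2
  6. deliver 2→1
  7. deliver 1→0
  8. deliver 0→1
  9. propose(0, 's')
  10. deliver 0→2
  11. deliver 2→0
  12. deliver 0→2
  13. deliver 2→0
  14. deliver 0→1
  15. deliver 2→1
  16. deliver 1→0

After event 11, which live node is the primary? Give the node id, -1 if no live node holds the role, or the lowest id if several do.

step 1 timeout(1): 1={prim,v=1,log=-}
step 2 deliver 1→0: 0={back,v=1,log=-}
step 3 deliver 1→2: 2={back,v=1,log=-}
step 4 propose(1,'p'): —
step 5 deliver 1→2: 2={back,v=1,log=p}
step 6 deliver 2→1: 1={prim,v=1,log=p}
step 7 deliver 1→0: 0={back,v=1,log=p}
step 8 deliver 0→1: —
step 9 propose(0,'s'): —
step 10 deliver 0→2: —
step 11 deliver 2→0: —

1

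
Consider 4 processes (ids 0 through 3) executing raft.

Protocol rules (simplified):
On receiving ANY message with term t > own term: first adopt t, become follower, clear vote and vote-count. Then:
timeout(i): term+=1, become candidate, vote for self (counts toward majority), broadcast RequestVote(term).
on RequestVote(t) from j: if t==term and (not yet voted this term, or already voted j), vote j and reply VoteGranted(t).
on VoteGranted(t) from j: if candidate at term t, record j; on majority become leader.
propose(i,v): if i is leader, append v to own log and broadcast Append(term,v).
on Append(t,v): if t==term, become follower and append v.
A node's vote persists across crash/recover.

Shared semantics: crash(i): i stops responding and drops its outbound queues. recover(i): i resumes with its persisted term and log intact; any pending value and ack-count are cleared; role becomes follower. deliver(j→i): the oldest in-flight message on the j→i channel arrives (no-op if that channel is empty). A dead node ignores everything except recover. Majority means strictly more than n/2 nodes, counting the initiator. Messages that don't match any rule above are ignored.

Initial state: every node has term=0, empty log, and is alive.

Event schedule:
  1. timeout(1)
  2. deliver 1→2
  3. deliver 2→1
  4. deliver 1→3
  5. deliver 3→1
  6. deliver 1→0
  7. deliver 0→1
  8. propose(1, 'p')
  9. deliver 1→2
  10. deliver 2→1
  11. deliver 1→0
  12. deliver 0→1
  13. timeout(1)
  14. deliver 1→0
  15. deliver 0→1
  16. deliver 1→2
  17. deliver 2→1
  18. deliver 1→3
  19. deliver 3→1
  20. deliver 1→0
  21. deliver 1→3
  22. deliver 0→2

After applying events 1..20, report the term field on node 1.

2

[1] timeout(1) → N1(cand t1 [-])
[2] deliver 1→2 → N2(foll t1 [-])
[3] deliver 2→1 → ∅
[4] deliver 1→3 → N3(foll t1 [-])
[5] deliver 3→1 → N1(lead t1 [-])
[6] deliver 1→0 → N0(foll t1 [-])
[7] deliver 0→1 → ∅
[8] propose(1,'p') → N1(lead t1 [p])
[9] deliver 1→2 → N2(foll t1 [p])
[10] deliver 2→1 → ∅
[11] deliver 1→0 → N0(foll t1 [p])
[12] deliver 0→1 → ∅
[13] timeout(1) → N1(cand t2 [p])
[14] deliver 1→0 → N0(foll t2 [p])
[15] deliver 0→1 → ∅
[16] deliver 1→2 → N2(foll t2 [p])
[17] deliver 2→1 → N1(lead t2 [p])
[18] deliver 1→3 → N3(foll t1 [p])
[19] deliver 3→1 → ∅
[20] deliver 1→0 → ∅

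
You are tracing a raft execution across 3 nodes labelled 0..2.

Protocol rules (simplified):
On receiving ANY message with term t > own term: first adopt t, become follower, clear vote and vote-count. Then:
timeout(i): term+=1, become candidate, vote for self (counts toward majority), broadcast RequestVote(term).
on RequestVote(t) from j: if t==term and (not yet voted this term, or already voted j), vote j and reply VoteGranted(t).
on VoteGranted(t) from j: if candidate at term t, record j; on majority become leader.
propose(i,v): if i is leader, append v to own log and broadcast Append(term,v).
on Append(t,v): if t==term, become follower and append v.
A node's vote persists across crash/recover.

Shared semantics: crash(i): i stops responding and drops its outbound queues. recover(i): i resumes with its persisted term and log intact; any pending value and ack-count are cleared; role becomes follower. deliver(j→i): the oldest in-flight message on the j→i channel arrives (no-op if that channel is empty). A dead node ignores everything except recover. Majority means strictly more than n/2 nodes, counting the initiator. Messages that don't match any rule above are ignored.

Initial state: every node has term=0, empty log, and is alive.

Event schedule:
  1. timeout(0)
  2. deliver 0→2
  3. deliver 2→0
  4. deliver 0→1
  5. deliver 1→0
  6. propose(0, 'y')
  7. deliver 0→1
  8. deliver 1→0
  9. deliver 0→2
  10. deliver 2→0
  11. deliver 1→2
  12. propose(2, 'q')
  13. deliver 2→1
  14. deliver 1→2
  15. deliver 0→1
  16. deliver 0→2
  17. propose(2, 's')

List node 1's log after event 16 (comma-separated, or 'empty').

after 1 — timeout(0): n0:cand/t1/[-]
after 2 — deliver 0→2: n2:foll/t1/[-]
after 3 — deliver 2→0: n0:lead/t1/[-]
after 4 — deliver 0→1: n1:foll/t1/[-]
after 5 — deliver 1→0: ·
after 6 — propose(0,'y'): n0:lead/t1/[y]
after 7 — deliver 0→1: n1:foll/t1/[y]
after 8 — deliver 1→0: ·
after 9 — deliver 0→2: n2:foll/t1/[y]
after 10 — deliver 2→0: ·
after 11 — deliver 1→2: ·
after 12 — propose(2,'q'): ·
after 13 — deliver 2→1: ·
after 14 — deliver 1→2: ·
after 15 — deliver 0→1: ·
after 16 — deliver 0→2: ·

y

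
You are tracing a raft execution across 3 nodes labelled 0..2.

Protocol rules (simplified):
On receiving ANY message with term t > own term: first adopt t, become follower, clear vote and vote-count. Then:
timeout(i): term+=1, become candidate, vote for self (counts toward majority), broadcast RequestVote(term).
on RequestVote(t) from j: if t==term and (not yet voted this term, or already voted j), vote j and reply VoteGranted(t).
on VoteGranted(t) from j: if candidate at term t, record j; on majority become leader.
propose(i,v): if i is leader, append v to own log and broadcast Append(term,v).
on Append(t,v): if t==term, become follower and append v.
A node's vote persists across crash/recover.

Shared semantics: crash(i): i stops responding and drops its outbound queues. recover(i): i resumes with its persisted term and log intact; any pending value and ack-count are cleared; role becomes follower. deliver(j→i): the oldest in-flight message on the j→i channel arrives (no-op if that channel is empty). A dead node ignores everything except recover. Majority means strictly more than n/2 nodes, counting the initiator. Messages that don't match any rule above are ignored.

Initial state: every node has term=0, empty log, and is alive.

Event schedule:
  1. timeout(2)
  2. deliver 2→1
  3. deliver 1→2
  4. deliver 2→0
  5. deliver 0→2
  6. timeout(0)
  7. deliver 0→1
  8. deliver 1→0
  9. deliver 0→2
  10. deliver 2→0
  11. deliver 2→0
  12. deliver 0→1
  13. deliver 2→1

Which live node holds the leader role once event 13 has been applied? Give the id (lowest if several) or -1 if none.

0

1. timeout(2):  <2:cand t1 ->
2. deliver 2→1:  <1:foll t1 ->
3. deliver 1→2:  <2:lead t1 ->
4. deliver 2→0:  <0:foll t1 ->
5. deliver 0→2:  nop
6. timeout(0):  <0:cand t2 ->
7. deliver 0→1:  <1:foll t2 ->
8. deliver 1→0:  <0:lead t2 ->
9. deliver 0→2:  <2:foll t2 ->
10. deliver 2→0:  nop
11. deliver 2→0:  nop
12. deliver 0→1:  nop
13. deliver 2→1:  nop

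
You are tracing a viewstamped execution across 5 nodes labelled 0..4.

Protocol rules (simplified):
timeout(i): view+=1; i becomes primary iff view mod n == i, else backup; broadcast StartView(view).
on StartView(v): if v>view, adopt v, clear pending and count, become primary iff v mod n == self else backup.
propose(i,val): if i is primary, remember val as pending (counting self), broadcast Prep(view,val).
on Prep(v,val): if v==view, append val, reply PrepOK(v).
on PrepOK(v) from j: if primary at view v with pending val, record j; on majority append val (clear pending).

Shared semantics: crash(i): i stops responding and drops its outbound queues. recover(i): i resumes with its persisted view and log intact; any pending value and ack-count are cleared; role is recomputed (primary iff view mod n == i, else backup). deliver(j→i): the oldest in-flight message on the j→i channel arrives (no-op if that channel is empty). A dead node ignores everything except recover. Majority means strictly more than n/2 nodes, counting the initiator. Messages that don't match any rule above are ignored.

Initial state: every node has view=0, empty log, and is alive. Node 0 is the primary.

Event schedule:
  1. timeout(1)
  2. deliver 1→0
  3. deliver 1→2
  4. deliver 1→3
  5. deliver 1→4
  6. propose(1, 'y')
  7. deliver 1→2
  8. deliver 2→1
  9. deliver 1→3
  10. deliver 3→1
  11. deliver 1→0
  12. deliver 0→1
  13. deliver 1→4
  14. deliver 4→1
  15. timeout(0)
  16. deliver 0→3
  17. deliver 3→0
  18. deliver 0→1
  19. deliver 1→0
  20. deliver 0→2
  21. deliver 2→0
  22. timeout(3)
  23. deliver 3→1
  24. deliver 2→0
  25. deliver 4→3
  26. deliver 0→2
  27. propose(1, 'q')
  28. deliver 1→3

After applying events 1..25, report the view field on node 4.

step 1 timeout(1): 1={prim,v=1,log=-}
step 2 deliver 1→0: 0={back,v=1,log=-}
step 3 deliver 1→2: 2={back,v=1,log=-}
step 4 deliver 1→3: 3={back,v=1,log=-}
step 5 deliver 1→4: 4={back,v=1,log=-}
step 6 propose(1,'y'): —
step 7 deliver 1→2: 2={back,v=1,log=y}
step 8 deliver 2→1: —
step 9 deliver 1→3: 3={back,v=1,log=y}
step 10 deliver 3→1: 1={prim,v=1,log=y}
step 11 deliver 1→0: 0={back,v=1,log=y}
step 12 deliver 0→1: —
step 13 deliver 1→4: 4={back,v=1,log=y}
step 14 deliver 4→1: —
step 15 timeout(0): 0={back,v=2,log=y}
step 16 deliver 0→3: 3={back,v=2,log=y}
step 17 deliver 3→0: —
step 18 deliver 0→1: 1={back,v=2,log=y}
step 19 deliver 1→0: —
step 20 deliver 0→2: 2={prim,v=2,log=y}
step 21 deliver 2→0: —
step 22 timeout(3): 3={prim,v=3,log=y}
step 23 deliver 3→1: 1={back,v=3,log=y}
step 24 deliver 2→0: —
step 25 deliver 4→3: —

1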